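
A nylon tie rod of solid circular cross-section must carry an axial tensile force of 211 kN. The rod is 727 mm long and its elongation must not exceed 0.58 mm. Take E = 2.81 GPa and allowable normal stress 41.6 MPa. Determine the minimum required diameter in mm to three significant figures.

Required area A ≥ P/σ_allow = 211000/41.6 = 5072 mm².
For a solid circular section, d ≥ √(4A/π) = 80.36 mm.
Elongation limit: A ≥ PL/(Eδ_allow) = 211000·727/(2810·0.58) = 94120 mm² ⇒ d ≥ 346.2 mm.
The elongation limit governs.

346 mm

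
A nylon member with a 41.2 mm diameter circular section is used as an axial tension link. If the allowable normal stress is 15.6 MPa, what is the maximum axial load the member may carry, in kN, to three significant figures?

A = 1333 mm².
P_max = σ_allow · A = 15.6 · 1333 = 20800 N = 20.8 kN.

20.8 kN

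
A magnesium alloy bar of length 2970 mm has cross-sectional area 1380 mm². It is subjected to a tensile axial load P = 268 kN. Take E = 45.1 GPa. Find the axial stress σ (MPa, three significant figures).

194 MPa

σ = N/A = 268000/1380 = 194.2 MPa.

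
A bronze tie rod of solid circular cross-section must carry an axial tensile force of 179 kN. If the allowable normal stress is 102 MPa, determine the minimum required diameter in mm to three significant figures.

Required area A ≥ P/σ_allow = 179000/102 = 1755 mm².
For a solid circular section, d ≥ √(4A/π) = 47.27 mm.

47.3 mm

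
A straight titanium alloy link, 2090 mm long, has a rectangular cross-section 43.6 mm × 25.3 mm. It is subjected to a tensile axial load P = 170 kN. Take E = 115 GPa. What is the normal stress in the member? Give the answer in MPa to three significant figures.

154 MPa

A = 1103 mm².
σ = N/A = 170000/1103 = 154.1 MPa.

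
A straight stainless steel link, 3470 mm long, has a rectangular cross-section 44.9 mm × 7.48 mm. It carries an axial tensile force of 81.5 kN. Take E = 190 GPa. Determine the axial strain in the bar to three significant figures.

A = 335.9 mm².
σ = N/A = 242.7 MPa; ε = σ/E = 242.7/190000 = 1.277e-03.

0.00128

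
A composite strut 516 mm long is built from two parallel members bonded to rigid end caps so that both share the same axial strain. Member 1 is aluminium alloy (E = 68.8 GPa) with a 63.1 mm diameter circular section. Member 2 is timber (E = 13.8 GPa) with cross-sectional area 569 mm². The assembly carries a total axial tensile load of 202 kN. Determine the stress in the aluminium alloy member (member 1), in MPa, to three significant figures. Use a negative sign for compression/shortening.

A_1 = 3127 mm².
Equal strain + equilibrium ⇒ each member carries load in proportion to AE: A₁E₁ = 215100000 N, A₂E₂ = 7852000 N, ΣAE = 223000000 N.
σ₁ = P·E₁/ΣAE = 202000·68800/223000000 = 62.32 MPa.

62.3 MPa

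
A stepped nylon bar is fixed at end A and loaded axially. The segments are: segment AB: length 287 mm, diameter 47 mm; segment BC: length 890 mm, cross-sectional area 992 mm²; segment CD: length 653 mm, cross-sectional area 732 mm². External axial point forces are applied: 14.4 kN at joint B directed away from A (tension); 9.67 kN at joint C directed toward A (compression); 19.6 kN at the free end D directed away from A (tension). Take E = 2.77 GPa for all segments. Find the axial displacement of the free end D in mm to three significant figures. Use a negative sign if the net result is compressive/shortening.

11.0 mm

Internal axial forces (sectioning from the free end, tension +): N_CD = 19.6 kN, N_BC = 9.93 kN, N_AB = 24.33 kN.
A_AB = 1735 mm².
δ_AB = 24330·287/(1735·2770) = 1.453 mm
δ_BC = 9930·890/(992·2770) = 3.216 mm
δ_CD = 19600·653/(732·2770) = 6.312 mm
δ = Σδ_i = 10.98 mm.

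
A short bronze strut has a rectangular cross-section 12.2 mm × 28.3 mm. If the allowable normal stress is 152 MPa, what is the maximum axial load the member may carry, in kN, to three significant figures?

A = 345.3 mm².
P_max = σ_allow · A = 152 · 345.3 = 52480 N = 52.48 kN.

52.5 kN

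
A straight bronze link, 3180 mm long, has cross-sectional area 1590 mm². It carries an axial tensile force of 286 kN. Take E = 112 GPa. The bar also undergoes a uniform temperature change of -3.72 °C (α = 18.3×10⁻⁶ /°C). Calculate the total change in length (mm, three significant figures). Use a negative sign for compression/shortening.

δ_mech = NL/(AE) = 286000·3180/(1590·112000) = 5.107 mm.
δ_thermal = αLΔT = 18.3e-6·3180·-3.72 = -0.2165 mm.
δ = δ_mech + δ_thermal = 4.891 mm.

4.89 mm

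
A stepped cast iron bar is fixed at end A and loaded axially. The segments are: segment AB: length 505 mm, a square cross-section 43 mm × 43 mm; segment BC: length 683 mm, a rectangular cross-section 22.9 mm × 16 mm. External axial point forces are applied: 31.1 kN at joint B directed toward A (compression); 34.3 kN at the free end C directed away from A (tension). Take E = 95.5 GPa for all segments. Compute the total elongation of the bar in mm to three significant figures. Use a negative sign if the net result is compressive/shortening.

Internal axial forces (sectioning from the free end, tension +): N_BC = 34.3 kN, N_AB = 3.2 kN.
A_AB = 1849 mm².
A_BC = 366.4 mm².
δ_AB = 3200·505/(1849·95500) = 0.009152 mm
δ_BC = 34300·683/(366.4·95500) = 0.6695 mm
δ = Σδ_i = 0.6787 mm.

0.679 mm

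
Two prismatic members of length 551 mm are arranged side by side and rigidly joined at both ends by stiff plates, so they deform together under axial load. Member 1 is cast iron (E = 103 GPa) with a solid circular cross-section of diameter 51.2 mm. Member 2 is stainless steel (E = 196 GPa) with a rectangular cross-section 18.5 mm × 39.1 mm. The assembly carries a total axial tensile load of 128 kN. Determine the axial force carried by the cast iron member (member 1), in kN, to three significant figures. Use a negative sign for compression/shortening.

A_1 = 2059 mm².
A_2 = 723.4 mm².
Equal strain + equilibrium ⇒ each member carries load in proportion to AE: A₁E₁ = 212100000 N, A₂E₂ = 141800000 N, ΣAE = 353800000 N.
F₁ = P·A₁E₁/ΣAE = 128000·212100000/353800000 = 76710 N.

76.7 kN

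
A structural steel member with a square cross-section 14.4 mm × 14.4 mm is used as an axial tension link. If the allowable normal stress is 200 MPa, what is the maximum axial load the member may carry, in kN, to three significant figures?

A = 207.4 mm².
P_max = σ_allow · A = 200 · 207.4 = 41470 N = 41.47 kN.

41.5 kN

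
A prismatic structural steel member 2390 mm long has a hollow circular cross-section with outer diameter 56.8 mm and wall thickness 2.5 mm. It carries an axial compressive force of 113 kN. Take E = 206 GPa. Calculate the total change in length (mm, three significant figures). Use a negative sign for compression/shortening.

A = 426.5 mm².
δ_mech = NL/(AE) = -113000·2390/(426.5·206000) = -3.074 mm.

-3.07 mm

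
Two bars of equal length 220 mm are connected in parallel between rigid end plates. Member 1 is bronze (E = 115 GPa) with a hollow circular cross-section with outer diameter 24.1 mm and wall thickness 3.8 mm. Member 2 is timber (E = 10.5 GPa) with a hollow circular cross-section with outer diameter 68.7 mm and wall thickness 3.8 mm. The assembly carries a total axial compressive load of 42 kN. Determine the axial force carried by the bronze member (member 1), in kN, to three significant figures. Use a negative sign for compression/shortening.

-32.5 kN

A_1 = 242.3 mm².
A_2 = 774.8 mm².
Equal strain + equilibrium ⇒ each member carries load in proportion to AE: A₁E₁ = 27870000 N, A₂E₂ = 8135000 N, ΣAE = 36000000 N.
F₁ = P·A₁E₁/ΣAE = -42000·27870000/36000000 = -32510 N.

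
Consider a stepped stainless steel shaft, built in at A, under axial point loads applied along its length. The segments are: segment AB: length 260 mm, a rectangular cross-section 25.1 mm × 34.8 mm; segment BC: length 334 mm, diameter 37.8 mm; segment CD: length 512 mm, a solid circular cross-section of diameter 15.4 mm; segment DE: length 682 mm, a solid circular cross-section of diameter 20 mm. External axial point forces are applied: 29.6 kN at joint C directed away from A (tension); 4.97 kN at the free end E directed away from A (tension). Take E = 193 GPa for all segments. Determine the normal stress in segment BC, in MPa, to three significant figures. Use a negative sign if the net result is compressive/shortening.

30.8 MPa

Internal axial forces (sectioning from the free end, tension +): N_DE = 4.97 kN, N_CD = 4.97 kN, N_BC = 34.57 kN, N_AB = 34.57 kN.
A_BC = 1122 mm².
σ_BC = N_BC/A_BC = 34570/1122 = 30.81 MPa.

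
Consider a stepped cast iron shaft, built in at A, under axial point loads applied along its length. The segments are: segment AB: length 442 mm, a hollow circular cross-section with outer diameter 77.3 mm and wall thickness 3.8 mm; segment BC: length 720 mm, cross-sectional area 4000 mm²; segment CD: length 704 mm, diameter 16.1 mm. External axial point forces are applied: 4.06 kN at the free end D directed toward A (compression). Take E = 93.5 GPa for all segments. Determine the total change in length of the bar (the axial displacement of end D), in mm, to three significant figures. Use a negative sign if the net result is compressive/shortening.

-0.180 mm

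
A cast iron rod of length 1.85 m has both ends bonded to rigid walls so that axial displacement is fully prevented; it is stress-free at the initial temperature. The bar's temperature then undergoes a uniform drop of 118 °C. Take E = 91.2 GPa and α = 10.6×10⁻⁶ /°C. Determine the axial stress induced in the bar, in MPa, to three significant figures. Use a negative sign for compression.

114 MPa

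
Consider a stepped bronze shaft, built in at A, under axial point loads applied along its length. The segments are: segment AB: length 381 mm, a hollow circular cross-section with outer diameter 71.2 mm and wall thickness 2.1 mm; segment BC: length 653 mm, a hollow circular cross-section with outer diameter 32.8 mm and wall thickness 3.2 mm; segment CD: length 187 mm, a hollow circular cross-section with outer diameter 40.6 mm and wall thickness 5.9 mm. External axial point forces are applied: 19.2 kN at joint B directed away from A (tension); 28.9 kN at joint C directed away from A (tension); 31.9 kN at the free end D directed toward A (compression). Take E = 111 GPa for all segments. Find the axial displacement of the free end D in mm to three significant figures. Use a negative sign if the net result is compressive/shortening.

-0.0209 mm

Internal axial forces (sectioning from the free end, tension +): N_CD = -31.9 kN, N_BC = -3 kN, N_AB = 16.2 kN.
A_AB = 455.9 mm².
A_BC = 297.6 mm².
A_CD = 643.2 mm².
δ_AB = 16200·381/(455.9·111000) = 0.122 mm
δ_BC = -3000·653/(297.6·111000) = -0.05931 mm
δ_CD = -31900·187/(643.2·111000) = -0.08356 mm
δ = Σδ_i = -0.02089 mm.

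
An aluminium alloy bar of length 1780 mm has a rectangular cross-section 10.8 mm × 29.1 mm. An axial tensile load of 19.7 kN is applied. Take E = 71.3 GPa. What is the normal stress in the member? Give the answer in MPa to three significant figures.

A = 314.3 mm².
σ = N/A = 19700/314.3 = 62.68 MPa.

62.7 MPa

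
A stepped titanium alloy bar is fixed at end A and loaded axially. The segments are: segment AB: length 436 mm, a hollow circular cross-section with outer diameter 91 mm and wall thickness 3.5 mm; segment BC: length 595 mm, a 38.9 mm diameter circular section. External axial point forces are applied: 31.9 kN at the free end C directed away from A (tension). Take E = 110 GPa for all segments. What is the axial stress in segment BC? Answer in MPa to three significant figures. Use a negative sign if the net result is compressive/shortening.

Internal axial forces (sectioning from the free end, tension +): N_BC = 31.9 kN, N_AB = 31.9 kN.
A_BC = 1188 mm².
σ_BC = N_BC/A_BC = 31900/1188 = 26.84 MPa.

26.8 MPa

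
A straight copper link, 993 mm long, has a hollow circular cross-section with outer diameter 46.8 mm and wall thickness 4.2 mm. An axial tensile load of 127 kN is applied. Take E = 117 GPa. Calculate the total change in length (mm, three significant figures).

A = 562.1 mm².
δ_mech = NL/(AE) = 127000·993/(562.1·117000) = 1.918 mm.

1.92 mm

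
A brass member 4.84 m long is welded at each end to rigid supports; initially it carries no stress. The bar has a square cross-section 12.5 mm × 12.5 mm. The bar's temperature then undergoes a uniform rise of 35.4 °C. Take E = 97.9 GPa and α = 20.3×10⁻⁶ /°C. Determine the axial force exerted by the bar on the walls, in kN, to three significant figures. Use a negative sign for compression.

-11.0 kN

Free thermal expansion αLΔT = 20.3e-6 · 4840 · 35.4 = 3.478 mm.
The walls impose strain ε = −(3.478)/4840 = -7.1862e-04; σ = Eε = 97900 · -7.1862e-04 = -70.35 MPa.
Wall reaction R = σ·A = -70.35·156.2 = -10990 N = -10.99 kN.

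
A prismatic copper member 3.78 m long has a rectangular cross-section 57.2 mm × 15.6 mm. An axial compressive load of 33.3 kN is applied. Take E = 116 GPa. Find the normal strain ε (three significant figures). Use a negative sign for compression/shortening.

-3.22e-04

A = 892.3 mm².
σ = N/A = -37.32 MPa; ε = σ/E = -37.32/116000 = -3.217e-04.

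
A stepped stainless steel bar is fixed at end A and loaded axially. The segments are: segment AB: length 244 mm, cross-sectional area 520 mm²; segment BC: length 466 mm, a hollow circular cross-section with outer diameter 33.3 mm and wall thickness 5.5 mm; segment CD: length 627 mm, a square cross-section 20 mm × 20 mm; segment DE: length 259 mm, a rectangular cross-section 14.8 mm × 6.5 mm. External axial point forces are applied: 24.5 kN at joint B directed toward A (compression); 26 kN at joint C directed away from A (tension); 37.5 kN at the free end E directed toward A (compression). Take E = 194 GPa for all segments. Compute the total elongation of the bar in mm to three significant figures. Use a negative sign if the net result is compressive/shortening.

-0.968 mm

Internal axial forces (sectioning from the free end, tension +): N_DE = -37.5 kN, N_CD = -37.5 kN, N_BC = -11.5 kN, N_AB = -36 kN.
A_BC = 480.3 mm².
A_CD = 400 mm².
A_DE = 96.2 mm².
δ_AB = -36000·244/(520·194000) = -0.08707 mm
δ_BC = -11500·466/(480.3·194000) = -0.05751 mm
δ_CD = -37500·627/(400·194000) = -0.303 mm
δ_DE = -37500·259/(96.2·194000) = -0.5204 mm
δ = Σδ_i = -0.968 mm.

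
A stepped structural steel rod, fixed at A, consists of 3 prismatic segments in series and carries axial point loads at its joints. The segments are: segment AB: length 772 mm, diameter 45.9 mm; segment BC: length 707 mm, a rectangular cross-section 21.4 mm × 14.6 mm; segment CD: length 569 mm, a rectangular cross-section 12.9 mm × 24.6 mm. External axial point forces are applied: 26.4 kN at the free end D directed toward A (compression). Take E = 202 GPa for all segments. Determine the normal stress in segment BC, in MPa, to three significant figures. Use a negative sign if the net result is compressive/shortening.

Internal axial forces (sectioning from the free end, tension +): N_CD = -26.4 kN, N_BC = -26.4 kN, N_AB = -26.4 kN.
A_BC = 312.4 mm².
σ_BC = N_BC/A_BC = -26400/312.4 = -84.5 MPa.

-84.5 MPa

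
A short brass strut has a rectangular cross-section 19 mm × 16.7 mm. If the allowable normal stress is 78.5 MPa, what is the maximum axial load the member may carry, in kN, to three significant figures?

24.9 kN

A = 317.3 mm².
P_max = σ_allow · A = 78.5 · 317.3 = 24910 N = 24.91 kN.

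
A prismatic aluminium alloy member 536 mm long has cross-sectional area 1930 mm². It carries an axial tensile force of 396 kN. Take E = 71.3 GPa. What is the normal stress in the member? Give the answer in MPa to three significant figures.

205 MPa

σ = N/A = 396000/1930 = 205.2 MPa.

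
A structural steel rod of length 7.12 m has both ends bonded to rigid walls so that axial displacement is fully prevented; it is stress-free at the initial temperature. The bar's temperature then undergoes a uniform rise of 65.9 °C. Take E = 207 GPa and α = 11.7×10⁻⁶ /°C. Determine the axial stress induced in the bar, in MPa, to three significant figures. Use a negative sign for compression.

Free thermal expansion αLΔT = 11.7e-6 · 7120 · 65.9 = 5.49 mm.
The walls impose strain ε = −(5.49)/7120 = -7.7103e-04; σ = Eε = 207000 · -7.7103e-04 = -159.6 MPa.

-160 MPa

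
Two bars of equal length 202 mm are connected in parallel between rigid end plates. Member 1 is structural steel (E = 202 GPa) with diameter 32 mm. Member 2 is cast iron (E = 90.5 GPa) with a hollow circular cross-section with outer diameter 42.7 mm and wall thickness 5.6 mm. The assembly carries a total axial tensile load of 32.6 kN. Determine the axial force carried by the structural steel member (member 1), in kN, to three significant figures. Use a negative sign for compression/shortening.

A_1 = 804.2 mm².
A_2 = 652.7 mm².
Equal strain + equilibrium ⇒ each member carries load in proportion to AE: A₁E₁ = 162500000 N, A₂E₂ = 59070000 N, ΣAE = 221500000 N.
F₁ = P·A₁E₁/ΣAE = 32600·162500000/221500000 = 23910 N.

23.9 kN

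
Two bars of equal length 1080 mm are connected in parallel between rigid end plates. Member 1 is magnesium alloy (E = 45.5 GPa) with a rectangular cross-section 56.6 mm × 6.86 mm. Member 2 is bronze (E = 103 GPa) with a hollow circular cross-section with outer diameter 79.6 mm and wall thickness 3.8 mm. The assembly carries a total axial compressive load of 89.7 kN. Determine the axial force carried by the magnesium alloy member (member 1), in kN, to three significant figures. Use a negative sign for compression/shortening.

-14.3 kN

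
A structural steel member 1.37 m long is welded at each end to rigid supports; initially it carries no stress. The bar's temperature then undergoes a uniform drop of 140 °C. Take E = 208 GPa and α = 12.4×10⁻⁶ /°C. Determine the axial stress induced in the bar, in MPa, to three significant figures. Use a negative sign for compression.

361 MPa

Free thermal expansion αLΔT = 12.4e-6 · 1370 · -140 = -2.378 mm.
The walls impose strain ε = −(-2.378)/1370 = 1.7360e-03; σ = Eε = 208000 · 1.7360e-03 = 361.1 MPa.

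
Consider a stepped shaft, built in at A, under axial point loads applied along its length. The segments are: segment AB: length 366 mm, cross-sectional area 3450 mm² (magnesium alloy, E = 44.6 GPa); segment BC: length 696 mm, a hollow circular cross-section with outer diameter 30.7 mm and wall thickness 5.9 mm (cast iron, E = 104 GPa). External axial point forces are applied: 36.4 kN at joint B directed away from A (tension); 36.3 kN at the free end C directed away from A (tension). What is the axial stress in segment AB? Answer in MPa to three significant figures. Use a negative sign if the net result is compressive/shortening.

21.1 MPa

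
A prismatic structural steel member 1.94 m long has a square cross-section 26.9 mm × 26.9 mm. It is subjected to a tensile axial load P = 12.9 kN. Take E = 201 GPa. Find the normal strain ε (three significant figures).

8.87e-05

A = 723.6 mm².
σ = N/A = 17.83 MPa; ε = σ/E = 17.83/201000 = 8.869e-05.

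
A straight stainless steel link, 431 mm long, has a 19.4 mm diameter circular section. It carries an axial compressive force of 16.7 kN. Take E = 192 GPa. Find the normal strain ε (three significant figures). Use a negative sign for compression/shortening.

-2.94e-04

A = 295.6 mm².
σ = N/A = -56.5 MPa; ε = σ/E = -56.5/192000 = -2.943e-04.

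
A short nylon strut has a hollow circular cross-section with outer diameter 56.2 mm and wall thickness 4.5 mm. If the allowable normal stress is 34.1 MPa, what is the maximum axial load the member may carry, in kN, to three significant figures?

A = 730.9 mm².
P_max = σ_allow · A = 34.1 · 730.9 = 24920 N = 24.92 kN.

24.9 kN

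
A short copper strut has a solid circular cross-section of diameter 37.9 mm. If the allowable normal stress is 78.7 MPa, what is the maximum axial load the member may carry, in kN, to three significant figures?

88.8 kN

A = 1128 mm².
P_max = σ_allow · A = 78.7 · 1128 = 88790 N = 88.79 kN.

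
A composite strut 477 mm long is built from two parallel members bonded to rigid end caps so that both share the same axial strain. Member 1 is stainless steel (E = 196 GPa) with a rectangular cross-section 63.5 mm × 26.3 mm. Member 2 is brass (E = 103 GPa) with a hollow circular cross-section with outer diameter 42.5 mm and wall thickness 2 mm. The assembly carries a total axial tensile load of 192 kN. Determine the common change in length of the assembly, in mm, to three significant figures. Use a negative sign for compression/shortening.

A_1 = 1670 mm².
A_2 = 254.5 mm².
Equal strain + equilibrium ⇒ each member carries load in proportion to AE: A₁E₁ = 327300000 N, A₂E₂ = 26210000 N, ΣAE = 353500000 N.
δ = PL/ΣAE = 192000·477/353500000 = 0.259 mm.

0.259 mm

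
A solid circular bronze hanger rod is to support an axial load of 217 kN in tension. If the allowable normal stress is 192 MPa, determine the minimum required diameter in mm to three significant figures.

Required area A ≥ P/σ_allow = 217000/192 = 1130 mm².
For a solid circular section, d ≥ √(4A/π) = 37.93 mm.

37.9 mm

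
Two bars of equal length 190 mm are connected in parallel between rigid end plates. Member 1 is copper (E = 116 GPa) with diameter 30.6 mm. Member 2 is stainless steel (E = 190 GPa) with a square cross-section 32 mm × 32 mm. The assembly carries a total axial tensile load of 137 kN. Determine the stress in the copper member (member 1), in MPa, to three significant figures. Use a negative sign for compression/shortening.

56.8 MPa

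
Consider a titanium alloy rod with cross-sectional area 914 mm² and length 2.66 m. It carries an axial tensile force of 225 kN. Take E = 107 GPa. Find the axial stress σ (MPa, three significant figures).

σ = N/A = 225000/914 = 246.2 MPa.

246 MPa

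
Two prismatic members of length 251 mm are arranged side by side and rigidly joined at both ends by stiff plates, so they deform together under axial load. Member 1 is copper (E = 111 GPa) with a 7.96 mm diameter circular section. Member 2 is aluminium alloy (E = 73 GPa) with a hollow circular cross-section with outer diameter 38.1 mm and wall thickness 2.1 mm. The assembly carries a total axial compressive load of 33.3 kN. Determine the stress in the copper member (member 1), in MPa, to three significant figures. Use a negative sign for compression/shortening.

A_1 = 49.76 mm².
A_2 = 237.5 mm².
Equal strain + equilibrium ⇒ each member carries load in proportion to AE: A₁E₁ = 5524000 N, A₂E₂ = 17340000 N, ΣAE = 22860000 N.
σ₁ = P·E₁/ΣAE = -33300·111000/22860000 = -161.7 MPa.

-162 MPa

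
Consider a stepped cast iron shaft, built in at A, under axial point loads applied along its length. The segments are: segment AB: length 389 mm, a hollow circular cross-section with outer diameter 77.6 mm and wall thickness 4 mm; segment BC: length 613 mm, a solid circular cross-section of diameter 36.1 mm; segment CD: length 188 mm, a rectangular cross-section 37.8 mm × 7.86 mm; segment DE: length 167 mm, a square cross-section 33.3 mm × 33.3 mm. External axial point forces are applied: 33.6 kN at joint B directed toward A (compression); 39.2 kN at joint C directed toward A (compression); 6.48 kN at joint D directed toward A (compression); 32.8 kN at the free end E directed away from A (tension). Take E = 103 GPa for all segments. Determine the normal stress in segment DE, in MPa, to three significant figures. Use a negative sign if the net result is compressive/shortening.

29.6 MPa

Internal axial forces (sectioning from the free end, tension +): N_DE = 32.8 kN, N_CD = 26.32 kN, N_BC = -12.88 kN, N_AB = -46.48 kN.
A_DE = 1109 mm².
σ_DE = N_DE/A_DE = 32800/1109 = 29.58 MPa.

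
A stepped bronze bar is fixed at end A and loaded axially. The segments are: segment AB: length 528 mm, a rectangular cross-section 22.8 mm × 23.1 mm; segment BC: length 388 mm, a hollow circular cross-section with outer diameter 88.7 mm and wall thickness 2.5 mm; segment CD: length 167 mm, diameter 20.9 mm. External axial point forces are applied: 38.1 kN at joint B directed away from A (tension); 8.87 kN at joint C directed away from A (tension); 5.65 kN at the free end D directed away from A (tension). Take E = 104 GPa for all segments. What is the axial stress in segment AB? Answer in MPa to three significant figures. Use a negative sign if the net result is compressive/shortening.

99.9 MPa

Internal axial forces (sectioning from the free end, tension +): N_CD = 5.65 kN, N_BC = 14.52 kN, N_AB = 52.62 kN.
A_AB = 526.7 mm².
σ_AB = N_AB/A_AB = 52620/526.7 = 99.91 MPa.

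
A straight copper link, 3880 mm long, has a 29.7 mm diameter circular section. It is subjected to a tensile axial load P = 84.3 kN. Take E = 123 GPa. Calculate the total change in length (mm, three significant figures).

A = 692.8 mm².
δ_mech = NL/(AE) = 84300·3880/(692.8·123000) = 3.838 mm.

3.84 mm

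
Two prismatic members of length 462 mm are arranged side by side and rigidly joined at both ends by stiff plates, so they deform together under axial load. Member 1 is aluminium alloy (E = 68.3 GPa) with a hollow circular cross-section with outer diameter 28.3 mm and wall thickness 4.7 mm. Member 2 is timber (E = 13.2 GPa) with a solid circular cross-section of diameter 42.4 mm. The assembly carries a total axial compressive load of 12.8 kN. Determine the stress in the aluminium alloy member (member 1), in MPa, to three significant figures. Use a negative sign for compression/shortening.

A_1 = 348.5 mm².
A_2 = 1412 mm².
Equal strain + equilibrium ⇒ each member carries load in proportion to AE: A₁E₁ = 23800000 N, A₂E₂ = 18640000 N, ΣAE = 42440000 N.
σ₁ = P·E₁/ΣAE = -12800·68300/42440000 = -20.6 MPa.

-20.6 MPa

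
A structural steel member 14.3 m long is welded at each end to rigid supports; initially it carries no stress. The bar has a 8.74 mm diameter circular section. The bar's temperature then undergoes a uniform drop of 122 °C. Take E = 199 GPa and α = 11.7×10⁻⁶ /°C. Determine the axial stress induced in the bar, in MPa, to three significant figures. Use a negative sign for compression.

284 MPa

Free thermal expansion αLΔT = 11.7e-6 · 14300 · -122 = -20.41 mm.
The walls impose strain ε = −(-20.41)/14300 = 1.4274e-03; σ = Eε = 199000 · 1.4274e-03 = 284.1 MPa.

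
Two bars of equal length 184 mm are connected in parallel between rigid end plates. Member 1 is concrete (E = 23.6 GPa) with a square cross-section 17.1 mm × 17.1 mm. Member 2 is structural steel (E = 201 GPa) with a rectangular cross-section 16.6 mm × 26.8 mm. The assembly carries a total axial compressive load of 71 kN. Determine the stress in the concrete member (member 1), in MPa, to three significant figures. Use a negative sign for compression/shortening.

A_1 = 292.4 mm².
A_2 = 444.9 mm².
Equal strain + equilibrium ⇒ each member carries load in proportion to AE: A₁E₁ = 6901000 N, A₂E₂ = 89420000 N, ΣAE = 96320000 N.
σ₁ = P·E₁/ΣAE = -71000·23600/96320000 = -17.4 MPa.

-17.4 MPa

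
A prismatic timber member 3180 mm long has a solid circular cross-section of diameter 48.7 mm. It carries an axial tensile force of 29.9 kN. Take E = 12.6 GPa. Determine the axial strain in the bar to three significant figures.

A = 1863 mm².
σ = N/A = 16.05 MPa; ε = σ/E = 16.05/12600 = 1.274e-03.

0.00127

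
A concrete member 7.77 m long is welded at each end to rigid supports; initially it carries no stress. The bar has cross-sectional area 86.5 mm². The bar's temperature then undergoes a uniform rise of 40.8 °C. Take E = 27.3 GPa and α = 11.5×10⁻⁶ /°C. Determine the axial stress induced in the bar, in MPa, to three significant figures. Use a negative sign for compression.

-12.8 MPa

Free thermal expansion αLΔT = 11.5e-6 · 7770 · 40.8 = 3.646 mm.
The walls impose strain ε = −(3.646)/7770 = -4.6920e-04; σ = Eε = 27300 · -4.6920e-04 = -12.81 MPa.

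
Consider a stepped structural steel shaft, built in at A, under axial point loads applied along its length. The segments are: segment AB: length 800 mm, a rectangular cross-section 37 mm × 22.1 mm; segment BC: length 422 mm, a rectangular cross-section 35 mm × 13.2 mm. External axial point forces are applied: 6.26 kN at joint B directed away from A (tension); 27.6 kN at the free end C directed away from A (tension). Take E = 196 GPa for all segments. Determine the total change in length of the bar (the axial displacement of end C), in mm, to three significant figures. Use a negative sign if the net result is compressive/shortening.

Internal axial forces (sectioning from the free end, tension +): N_BC = 27.6 kN, N_AB = 33.86 kN.
A_AB = 817.7 mm².
A_BC = 462 mm².
δ_AB = 33860·800/(817.7·196000) = 0.169 mm
δ_BC = 27600·422/(462·196000) = 0.1286 mm
δ = Σδ_i = 0.2976 mm.

0.298 mm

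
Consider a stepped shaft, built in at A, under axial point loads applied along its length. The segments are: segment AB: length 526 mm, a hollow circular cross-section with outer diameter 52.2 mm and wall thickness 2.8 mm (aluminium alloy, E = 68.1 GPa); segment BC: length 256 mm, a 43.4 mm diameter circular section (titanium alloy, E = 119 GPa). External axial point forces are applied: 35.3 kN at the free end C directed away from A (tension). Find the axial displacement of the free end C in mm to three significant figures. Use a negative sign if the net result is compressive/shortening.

Internal axial forces (sectioning from the free end, tension +): N_BC = 35.3 kN, N_AB = 35.3 kN.
A_AB = 434.5 mm².
A_BC = 1479 mm².
δ_AB = 35300·526/(434.5·68100) = 0.6274 mm
δ_BC = 35300·256/(1479·119000) = 0.05133 mm
δ = Σδ_i = 0.6788 mm.

0.679 mm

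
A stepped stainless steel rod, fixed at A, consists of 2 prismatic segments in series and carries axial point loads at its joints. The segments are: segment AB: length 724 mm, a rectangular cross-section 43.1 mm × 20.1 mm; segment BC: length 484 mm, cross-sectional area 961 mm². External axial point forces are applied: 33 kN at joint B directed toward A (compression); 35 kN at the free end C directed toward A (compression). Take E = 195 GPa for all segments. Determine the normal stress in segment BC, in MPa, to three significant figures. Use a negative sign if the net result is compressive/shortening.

Internal axial forces (sectioning from the free end, tension +): N_BC = -35 kN, N_AB = -68 kN.
σ_BC = N_BC/A_BC = -35000/961 = -36.42 MPa.

-36.4 MPa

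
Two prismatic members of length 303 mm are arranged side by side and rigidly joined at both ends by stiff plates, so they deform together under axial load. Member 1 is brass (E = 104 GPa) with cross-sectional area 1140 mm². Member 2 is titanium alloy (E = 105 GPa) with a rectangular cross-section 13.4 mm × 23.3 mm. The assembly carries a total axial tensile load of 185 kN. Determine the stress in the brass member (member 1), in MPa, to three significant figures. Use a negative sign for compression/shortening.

127 MPa

A_2 = 312.2 mm².
Equal strain + equilibrium ⇒ each member carries load in proportion to AE: A₁E₁ = 118600000 N, A₂E₂ = 32780000 N, ΣAE = 151300000 N.
σ₁ = P·E₁/ΣAE = 185000·104000/151300000 = 127.1 MPa.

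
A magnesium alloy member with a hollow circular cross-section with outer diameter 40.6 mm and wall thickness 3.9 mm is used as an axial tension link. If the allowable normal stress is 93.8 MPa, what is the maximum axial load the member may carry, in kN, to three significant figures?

A = 449.7 mm².
P_max = σ_allow · A = 93.8 · 449.7 = 42180 N = 42.18 kN.

42.2 kN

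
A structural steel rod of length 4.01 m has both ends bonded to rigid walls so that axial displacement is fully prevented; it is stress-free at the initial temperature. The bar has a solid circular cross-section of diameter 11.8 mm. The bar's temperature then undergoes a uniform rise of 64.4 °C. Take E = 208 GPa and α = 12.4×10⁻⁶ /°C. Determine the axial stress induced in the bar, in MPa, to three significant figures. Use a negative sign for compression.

Free thermal expansion αLΔT = 12.4e-6 · 4010 · 64.4 = 3.202 mm.
The walls impose strain ε = −(3.202)/4010 = -7.9856e-04; σ = Eε = 208000 · -7.9856e-04 = -166.1 MPa.

-166 MPa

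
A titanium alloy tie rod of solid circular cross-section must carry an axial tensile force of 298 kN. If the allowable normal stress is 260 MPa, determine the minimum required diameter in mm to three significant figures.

38.2 mm

Required area A ≥ P/σ_allow = 298000/260 = 1146 mm².
For a solid circular section, d ≥ √(4A/π) = 38.2 mm.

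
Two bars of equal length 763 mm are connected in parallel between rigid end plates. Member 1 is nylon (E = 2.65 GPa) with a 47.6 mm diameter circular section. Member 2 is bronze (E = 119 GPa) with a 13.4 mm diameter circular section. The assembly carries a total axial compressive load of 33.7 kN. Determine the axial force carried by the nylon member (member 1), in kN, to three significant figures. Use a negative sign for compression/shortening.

-7.39 kN

A_1 = 1780 mm².
A_2 = 141 mm².
Equal strain + equilibrium ⇒ each member carries load in proportion to AE: A₁E₁ = 4716000 N, A₂E₂ = 16780000 N, ΣAE = 21500000 N.
F₁ = P·A₁E₁/ΣAE = -33700·4716000/21500000 = -7392 N.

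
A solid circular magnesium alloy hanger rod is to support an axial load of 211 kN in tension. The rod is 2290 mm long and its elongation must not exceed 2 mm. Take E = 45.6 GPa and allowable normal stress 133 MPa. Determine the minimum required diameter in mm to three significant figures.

Required area A ≥ P/σ_allow = 211000/133 = 1586 mm².
For a solid circular section, d ≥ √(4A/π) = 44.94 mm.
Elongation limit: A ≥ PL/(Eδ_allow) = 211000·2290/(45600·2) = 5298 mm² ⇒ d ≥ 82.13 mm.
The elongation limit governs.

82.1 mm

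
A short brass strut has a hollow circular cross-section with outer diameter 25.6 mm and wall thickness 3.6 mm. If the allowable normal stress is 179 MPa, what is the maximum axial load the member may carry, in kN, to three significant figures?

44.5 kN

A = 248.8 mm².
P_max = σ_allow · A = 179 · 248.8 = 44540 N = 44.54 kN.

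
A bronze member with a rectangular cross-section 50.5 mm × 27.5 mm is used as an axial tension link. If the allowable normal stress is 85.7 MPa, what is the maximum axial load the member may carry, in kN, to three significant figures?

119 kN

A = 1389 mm².
P_max = σ_allow · A = 85.7 · 1389 = 119000 N = 119 kN.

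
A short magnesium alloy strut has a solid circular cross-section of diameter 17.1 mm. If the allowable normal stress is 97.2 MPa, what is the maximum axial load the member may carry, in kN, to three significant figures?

22.3 kN

A = 229.7 mm².
P_max = σ_allow · A = 97.2 · 229.7 = 22320 N = 22.32 kN.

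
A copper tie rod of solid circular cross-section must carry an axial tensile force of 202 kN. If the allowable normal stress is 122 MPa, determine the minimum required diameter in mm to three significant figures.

Required area A ≥ P/σ_allow = 202000/122 = 1656 mm².
For a solid circular section, d ≥ √(4A/π) = 45.91 mm.

45.9 mm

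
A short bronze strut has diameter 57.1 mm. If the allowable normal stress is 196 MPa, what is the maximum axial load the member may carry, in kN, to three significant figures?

A = 2561 mm².
P_max = σ_allow · A = 196 · 2561 = 501900 N = 501.9 kN.

502 kN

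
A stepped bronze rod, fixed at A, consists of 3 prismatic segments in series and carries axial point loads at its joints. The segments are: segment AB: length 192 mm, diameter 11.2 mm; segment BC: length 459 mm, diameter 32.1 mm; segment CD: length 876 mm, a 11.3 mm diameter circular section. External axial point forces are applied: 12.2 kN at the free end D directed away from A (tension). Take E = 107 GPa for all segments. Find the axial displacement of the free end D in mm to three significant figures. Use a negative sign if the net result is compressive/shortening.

1.28 mm

Internal axial forces (sectioning from the free end, tension +): N_CD = 12.2 kN, N_BC = 12.2 kN, N_AB = 12.2 kN.
A_AB = 98.52 mm².
A_BC = 809.3 mm².
A_CD = 100.3 mm².
δ_AB = 12200·192/(98.52·107000) = 0.2222 mm
δ_BC = 12200·459/(809.3·107000) = 0.06467 mm
δ_CD = 12200·876/(100.3·107000) = 0.9959 mm
δ = Σδ_i = 1.283 mm.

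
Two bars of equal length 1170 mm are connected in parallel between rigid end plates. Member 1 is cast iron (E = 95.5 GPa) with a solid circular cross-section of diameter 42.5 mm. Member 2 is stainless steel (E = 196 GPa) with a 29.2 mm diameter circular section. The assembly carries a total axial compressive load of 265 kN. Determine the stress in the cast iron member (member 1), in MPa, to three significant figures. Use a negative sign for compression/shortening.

A_1 = 1419 mm².
A_2 = 669.7 mm².
Equal strain + equilibrium ⇒ each member carries load in proportion to AE: A₁E₁ = 135500000 N, A₂E₂ = 131300000 N, ΣAE = 266700000 N.
σ₁ = P·E₁/ΣAE = -265000·95500/266700000 = -94.88 MPa.

-94.9 MPa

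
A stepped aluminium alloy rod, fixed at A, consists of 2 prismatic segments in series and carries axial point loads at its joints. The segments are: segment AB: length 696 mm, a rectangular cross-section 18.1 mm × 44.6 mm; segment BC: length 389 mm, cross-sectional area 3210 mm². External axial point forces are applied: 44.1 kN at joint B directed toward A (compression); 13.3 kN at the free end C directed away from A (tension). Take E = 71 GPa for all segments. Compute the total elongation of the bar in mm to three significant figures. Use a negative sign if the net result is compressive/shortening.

-0.351 mm

Internal axial forces (sectioning from the free end, tension +): N_BC = 13.3 kN, N_AB = -30.8 kN.
A_AB = 807.3 mm².
δ_AB = -30800·696/(807.3·71000) = -0.374 mm
δ_BC = 13300·389/(3210·71000) = 0.0227 mm
δ = Σδ_i = -0.3513 mm.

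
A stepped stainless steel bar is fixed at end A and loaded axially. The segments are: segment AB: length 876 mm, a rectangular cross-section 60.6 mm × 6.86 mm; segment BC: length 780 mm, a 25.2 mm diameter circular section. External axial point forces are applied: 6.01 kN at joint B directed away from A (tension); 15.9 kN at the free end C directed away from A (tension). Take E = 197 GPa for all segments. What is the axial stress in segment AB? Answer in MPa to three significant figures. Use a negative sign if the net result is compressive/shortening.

52.7 MPa

Internal axial forces (sectioning from the free end, tension +): N_BC = 15.9 kN, N_AB = 21.91 kN.
A_AB = 415.7 mm².
σ_AB = N_AB/A_AB = 21910/415.7 = 52.7 MPa.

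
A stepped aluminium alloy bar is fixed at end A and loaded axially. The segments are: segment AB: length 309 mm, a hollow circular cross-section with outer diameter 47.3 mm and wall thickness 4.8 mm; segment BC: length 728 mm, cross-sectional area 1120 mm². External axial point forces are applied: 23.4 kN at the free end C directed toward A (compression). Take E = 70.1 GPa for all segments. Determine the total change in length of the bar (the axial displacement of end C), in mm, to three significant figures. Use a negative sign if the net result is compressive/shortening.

-0.378 mm

Internal axial forces (sectioning from the free end, tension +): N_BC = -23.4 kN, N_AB = -23.4 kN.
A_AB = 640.9 mm².
δ_AB = -23400·309/(640.9·70100) = -0.1609 mm
δ_BC = -23400·728/(1120·70100) = -0.217 mm
δ = Σδ_i = -0.3779 mm.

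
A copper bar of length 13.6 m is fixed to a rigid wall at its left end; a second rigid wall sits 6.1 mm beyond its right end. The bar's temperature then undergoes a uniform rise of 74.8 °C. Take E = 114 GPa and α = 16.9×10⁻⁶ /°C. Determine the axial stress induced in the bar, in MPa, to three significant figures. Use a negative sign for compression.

-93.0 MPa

Free thermal expansion αLΔT = 16.9e-6 · 13600 · 74.8 = 17.19 mm.
The walls engage after the gap closes; constrained expansion = 17.19 − 6.1 = 11.09 mm.
The walls impose strain ε = −(11.09)/13600 = -8.1559e-04; σ = Eε = 114000 · -8.1559e-04 = -92.98 MPa.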